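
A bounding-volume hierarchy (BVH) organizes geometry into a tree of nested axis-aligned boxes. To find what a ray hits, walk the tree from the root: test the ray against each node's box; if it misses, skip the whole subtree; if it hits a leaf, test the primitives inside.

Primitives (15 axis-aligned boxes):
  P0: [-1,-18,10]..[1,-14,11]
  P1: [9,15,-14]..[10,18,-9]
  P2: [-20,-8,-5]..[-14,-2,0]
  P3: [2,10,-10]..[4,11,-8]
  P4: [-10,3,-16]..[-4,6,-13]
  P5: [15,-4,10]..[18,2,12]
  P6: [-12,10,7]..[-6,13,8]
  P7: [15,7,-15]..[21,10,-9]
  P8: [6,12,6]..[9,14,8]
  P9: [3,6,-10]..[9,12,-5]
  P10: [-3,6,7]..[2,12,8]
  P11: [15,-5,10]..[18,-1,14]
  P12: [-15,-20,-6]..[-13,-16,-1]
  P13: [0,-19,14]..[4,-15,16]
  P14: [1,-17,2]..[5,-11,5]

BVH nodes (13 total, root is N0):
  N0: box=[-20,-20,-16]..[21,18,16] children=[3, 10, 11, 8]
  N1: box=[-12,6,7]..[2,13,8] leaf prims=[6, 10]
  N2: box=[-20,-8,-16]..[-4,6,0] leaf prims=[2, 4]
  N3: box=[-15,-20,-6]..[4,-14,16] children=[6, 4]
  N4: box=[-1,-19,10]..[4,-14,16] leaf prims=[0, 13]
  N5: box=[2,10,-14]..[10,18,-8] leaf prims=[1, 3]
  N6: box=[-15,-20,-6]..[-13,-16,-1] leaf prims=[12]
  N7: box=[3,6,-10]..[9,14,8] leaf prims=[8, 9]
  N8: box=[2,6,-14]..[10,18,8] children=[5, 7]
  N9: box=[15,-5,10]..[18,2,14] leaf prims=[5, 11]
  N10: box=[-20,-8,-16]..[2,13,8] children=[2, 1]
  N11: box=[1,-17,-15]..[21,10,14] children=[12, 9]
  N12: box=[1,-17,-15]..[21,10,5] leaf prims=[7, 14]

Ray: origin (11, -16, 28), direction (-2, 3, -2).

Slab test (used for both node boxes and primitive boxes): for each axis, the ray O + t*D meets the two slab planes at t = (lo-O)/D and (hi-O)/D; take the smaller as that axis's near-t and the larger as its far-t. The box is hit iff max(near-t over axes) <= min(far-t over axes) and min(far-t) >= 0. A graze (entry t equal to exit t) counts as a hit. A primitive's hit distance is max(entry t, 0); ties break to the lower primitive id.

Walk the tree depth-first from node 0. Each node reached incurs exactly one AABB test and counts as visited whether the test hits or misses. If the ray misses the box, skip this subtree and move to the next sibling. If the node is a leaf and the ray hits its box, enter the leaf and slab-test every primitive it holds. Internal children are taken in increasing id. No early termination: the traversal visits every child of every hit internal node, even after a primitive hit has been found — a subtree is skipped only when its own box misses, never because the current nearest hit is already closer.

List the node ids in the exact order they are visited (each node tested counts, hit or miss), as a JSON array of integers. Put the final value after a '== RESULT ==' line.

Trace the traversal:
N0 x:[-5,31/2] y:[-4/3,34/3] z:[6,22] -> hit [6,34/3], descend [3, 8, 10, 11]
  N3 x:[7/2,13] y:[-4/3,2/3] z:[6,17] -> miss, prune
  N8 x:[1/2,9/2] y:[22/3,34/3] z:[10,21] -> miss, prune
  N10 x:[9/2,31/2] y:[8/3,29/3] z:[10,22] -> miss, prune
  N11 x:[-5,5] y:[-1/3,26/3] z:[7,43/2] -> miss, prune

Summary -> nodes [0, 3, 8, 10, 11]; box-tests=5; leaf-entries=0; first=miss

== RESULT ==
[0, 3, 8, 10, 11]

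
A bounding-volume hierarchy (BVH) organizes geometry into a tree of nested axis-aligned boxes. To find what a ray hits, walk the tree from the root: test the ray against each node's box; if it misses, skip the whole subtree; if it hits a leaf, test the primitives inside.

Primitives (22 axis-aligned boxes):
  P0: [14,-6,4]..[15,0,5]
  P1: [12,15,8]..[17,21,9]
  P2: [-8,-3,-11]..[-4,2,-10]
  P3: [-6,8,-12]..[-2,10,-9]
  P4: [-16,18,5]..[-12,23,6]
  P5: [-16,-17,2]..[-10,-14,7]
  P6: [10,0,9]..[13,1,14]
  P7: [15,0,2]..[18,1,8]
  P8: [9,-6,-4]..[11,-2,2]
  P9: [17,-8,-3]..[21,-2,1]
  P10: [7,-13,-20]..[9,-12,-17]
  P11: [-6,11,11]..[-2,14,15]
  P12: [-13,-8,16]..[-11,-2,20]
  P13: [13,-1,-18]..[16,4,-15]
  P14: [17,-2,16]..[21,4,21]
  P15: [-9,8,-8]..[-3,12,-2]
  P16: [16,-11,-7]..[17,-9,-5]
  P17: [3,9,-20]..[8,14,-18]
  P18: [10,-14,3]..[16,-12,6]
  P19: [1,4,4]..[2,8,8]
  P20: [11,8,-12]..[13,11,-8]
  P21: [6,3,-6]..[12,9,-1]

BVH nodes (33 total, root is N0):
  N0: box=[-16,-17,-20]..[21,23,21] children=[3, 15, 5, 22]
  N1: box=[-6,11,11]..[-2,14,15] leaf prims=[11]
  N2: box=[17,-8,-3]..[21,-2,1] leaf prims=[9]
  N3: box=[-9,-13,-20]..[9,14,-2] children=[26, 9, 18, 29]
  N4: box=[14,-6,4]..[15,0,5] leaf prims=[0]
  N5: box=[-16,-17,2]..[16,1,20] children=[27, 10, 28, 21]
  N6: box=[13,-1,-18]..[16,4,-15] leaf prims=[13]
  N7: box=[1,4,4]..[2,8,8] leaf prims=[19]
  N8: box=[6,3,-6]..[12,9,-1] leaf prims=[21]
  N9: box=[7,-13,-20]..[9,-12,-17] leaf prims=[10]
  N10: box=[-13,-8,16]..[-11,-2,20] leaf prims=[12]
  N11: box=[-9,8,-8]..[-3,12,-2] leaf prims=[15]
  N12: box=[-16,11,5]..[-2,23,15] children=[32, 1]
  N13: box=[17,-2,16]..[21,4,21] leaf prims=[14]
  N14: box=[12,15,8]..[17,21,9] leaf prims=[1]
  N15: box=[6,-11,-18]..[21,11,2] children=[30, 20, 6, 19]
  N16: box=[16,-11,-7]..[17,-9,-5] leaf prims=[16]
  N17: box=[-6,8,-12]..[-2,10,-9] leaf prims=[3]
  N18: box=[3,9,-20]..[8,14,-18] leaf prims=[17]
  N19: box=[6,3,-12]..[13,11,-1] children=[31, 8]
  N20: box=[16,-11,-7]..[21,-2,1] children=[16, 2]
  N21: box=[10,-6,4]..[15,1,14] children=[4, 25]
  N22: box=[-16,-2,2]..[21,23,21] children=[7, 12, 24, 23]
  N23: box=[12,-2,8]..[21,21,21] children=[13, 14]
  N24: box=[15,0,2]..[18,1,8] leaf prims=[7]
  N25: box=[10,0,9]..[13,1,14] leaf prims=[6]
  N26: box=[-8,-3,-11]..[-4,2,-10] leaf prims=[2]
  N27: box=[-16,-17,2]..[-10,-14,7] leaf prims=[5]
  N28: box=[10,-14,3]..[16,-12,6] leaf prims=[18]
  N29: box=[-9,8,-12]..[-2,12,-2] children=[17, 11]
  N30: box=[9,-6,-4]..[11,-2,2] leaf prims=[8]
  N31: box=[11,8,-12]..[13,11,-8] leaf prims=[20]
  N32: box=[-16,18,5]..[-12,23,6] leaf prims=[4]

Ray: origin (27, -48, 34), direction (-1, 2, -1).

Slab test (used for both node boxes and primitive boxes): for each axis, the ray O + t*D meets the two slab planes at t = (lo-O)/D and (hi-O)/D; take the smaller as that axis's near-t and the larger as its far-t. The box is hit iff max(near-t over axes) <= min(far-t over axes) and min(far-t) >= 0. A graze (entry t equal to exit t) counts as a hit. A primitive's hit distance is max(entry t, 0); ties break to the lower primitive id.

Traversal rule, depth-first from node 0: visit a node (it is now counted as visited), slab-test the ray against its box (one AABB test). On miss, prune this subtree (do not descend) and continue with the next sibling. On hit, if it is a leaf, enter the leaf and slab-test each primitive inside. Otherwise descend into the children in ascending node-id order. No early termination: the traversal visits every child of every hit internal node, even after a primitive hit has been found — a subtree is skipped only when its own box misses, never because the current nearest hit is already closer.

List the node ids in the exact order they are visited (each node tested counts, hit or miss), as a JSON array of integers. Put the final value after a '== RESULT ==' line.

Walk:
N0 x:[6,43] y:[31/2,71/2] z:[13,54] -> hit [31/2,71/2], descend [3, 5, 15, 22]
  N3 x:[18,36] y:[35/2,31] z:[36,54] -> miss, prune
  N5 x:[11,43] y:[31/2,49/2] z:[14,32] -> hit [31/2,49/2], descend [10, 21, 27, 28]
    N10 x:[38,40] y:[20,23] z:[14,18] -> miss, prune
    N21 x:[12,17] y:[21,49/2] z:[20,30] -> miss, prune
    N27 x:[37,43] y:[31/2,17] z:[27,32] -> miss, prune
    N28 x:[11,17] y:[17,18] z:[28,31] -> miss, prune
  N15 x:[6,21] y:[37/2,59/2] z:[32,52] -> miss, prune
  N22 x:[6,43] y:[23,71/2] z:[13,32] -> hit [23,32], descend [7, 12, 23, 24]
    N7 x:[25,26] y:[26,28] z:[26,30] -> hit [26,26] leaf, test {P19@t=26}
    N12 x:[29,43] y:[59/2,71/2] z:[19,29] -> miss, prune
    N23 x:[6,15] y:[23,69/2] z:[13,26] -> miss, prune
    N24 x:[9,12] y:[24,49/2] z:[26,32] -> miss, prune

13 AABB tests over nodes [0, 3, 5, 10, 21, 27, 28, 15, 22, 7, 12, 23, 24]; 1 leaf entered; closest P19.

== RESULT ==
[0, 3, 5, 10, 21, 27, 28, 15, 22, 7, 12, 23, 24]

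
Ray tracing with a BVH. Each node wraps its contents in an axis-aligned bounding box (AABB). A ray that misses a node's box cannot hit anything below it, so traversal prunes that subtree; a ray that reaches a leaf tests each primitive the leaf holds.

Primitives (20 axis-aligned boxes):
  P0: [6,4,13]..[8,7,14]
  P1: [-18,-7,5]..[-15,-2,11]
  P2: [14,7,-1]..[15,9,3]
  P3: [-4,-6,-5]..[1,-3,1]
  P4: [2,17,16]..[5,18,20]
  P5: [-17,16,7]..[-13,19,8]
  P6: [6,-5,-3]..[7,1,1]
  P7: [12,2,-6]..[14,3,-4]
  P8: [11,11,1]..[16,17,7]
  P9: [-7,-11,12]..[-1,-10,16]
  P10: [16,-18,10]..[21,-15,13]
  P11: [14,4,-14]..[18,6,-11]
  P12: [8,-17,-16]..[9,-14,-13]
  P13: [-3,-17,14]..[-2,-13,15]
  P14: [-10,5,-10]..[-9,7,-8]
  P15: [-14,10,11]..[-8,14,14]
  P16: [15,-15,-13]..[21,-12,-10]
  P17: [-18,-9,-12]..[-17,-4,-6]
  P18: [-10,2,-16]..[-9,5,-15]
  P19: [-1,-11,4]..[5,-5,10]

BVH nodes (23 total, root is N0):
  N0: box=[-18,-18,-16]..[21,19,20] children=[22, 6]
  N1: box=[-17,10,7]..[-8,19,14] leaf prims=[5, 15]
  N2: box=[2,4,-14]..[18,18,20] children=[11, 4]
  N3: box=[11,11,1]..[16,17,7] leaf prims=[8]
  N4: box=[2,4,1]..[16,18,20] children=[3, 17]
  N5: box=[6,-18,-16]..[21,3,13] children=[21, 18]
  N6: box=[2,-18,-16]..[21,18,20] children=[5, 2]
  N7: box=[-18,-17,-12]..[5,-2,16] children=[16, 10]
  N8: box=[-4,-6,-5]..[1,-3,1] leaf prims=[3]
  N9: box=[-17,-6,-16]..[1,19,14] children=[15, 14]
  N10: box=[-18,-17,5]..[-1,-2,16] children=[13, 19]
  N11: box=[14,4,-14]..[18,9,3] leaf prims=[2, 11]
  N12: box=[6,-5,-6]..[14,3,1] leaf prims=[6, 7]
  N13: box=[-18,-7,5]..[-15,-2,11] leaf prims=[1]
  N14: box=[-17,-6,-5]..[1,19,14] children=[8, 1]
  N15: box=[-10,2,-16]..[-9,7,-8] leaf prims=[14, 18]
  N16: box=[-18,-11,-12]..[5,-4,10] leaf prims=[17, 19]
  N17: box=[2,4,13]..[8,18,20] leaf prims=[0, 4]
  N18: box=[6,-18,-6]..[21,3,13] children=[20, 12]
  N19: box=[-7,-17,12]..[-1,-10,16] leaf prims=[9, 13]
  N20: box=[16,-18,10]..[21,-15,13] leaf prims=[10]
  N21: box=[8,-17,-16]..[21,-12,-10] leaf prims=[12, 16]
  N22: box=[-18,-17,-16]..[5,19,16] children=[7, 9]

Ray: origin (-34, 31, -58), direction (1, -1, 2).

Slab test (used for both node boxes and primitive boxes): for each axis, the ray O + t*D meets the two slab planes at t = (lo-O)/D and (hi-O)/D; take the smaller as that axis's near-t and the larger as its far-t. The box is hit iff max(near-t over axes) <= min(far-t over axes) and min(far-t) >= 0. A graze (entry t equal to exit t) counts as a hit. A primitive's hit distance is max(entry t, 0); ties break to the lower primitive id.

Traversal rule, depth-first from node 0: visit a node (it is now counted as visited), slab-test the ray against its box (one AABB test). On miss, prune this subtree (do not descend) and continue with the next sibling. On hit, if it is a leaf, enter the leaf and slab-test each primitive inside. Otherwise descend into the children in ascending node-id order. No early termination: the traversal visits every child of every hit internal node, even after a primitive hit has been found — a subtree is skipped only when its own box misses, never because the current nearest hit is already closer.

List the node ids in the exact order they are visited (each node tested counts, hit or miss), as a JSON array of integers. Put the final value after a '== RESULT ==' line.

Traverse from the root:
N0 x:[16,55] y:[12,49] z:[21,39] -> hit [21,39], descend [6, 22]
  N6 x:[36,55] y:[13,49] z:[21,39] -> hit [36,39], descend [2, 5]
    N2 x:[36,52] y:[13,27] z:[22,39] -> miss, prune
    N5 x:[40,55] y:[28,49] z:[21,71/2] -> miss, prune
  N22 x:[16,39] y:[12,48] z:[21,37] -> hit [21,37], descend [7, 9]
    N7 x:[16,39] y:[33,48] z:[23,37] -> hit [33,37], descend [10, 16]
      N10 x:[16,33] y:[33,48] z:[63/2,37] -> hit [33,33], descend [13, 19]
        N13 x:[16,19] y:[33,38] z:[63/2,69/2] -> miss, prune
        N19 x:[27,33] y:[41,48] z:[35,37] -> miss, prune
      N16 x:[16,39] y:[35,42] z:[23,34] -> miss, prune
    N9 x:[17,35] y:[12,37] z:[21,36] -> hit [21,35], descend [14, 15]
      N14 x:[17,35] y:[12,37] z:[53/2,36] -> hit [53/2,35], descend [1, 8]
        N1 x:[17,26] y:[12,21] z:[65/2,36] -> miss, prune
        N8 x:[30,35] y:[34,37] z:[53/2,59/2] -> miss, prune
      N15 x:[24,25] y:[24,29] z:[21,25] -> hit [24,25] leaf, test {P14@t=24, P18(miss)}

order=[0, 6, 2, 5, 22, 7, 10, 13, 19, 16, 9, 14, 1, 8, 15]  |boxes|=15  |leaves|=1  hit=P14

== RESULT ==
[0, 6, 2, 5, 22, 7, 10, 13, 19, 16, 9, 14, 1, 8, 15]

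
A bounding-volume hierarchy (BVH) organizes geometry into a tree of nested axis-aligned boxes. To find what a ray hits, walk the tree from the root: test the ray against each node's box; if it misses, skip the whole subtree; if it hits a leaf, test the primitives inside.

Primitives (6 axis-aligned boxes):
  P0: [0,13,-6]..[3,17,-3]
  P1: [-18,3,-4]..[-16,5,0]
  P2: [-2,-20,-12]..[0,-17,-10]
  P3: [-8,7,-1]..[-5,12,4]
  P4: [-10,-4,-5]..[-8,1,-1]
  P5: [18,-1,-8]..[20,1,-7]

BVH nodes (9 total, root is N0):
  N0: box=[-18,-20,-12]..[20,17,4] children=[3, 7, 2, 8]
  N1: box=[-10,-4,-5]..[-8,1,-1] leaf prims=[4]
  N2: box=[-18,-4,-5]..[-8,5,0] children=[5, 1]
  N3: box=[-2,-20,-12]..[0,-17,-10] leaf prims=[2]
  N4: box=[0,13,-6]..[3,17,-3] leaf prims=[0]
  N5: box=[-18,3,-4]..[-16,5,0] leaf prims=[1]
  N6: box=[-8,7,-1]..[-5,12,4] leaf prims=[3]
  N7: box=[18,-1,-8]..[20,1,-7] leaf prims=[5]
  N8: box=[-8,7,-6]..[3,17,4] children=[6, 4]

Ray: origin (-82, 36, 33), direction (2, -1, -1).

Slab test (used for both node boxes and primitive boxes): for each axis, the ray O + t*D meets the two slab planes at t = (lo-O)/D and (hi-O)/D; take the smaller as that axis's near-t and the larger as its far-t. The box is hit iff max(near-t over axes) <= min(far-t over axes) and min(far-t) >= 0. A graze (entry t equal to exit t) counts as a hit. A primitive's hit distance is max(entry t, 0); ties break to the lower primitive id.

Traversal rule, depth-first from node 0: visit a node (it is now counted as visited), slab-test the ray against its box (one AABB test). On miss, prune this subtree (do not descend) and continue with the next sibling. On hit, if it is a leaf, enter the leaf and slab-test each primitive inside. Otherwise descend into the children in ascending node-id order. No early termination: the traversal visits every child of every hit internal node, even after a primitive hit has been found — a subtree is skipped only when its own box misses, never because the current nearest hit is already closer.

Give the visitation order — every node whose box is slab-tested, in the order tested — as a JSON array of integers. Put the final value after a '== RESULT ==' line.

Traverse from the root:
N0 x:[32,51] y:[19,56] z:[29,45] -> hit [32,45], descend [2, 3, 7, 8]
  N2 x:[32,37] y:[31,40] z:[33,38] -> hit [33,37], descend [1, 5]
    N1 x:[36,37] y:[35,40] z:[34,38] -> hit [36,37] leaf, test {P4@t=36}
    N5 x:[32,33] y:[31,33] z:[33,37] -> hit [33,33] leaf, test {P1@t=33}
  N3 x:[40,41] y:[53,56] z:[43,45] -> miss, prune
  N7 x:[50,51] y:[35,37] z:[40,41] -> miss, prune
  N8 x:[37,85/2] y:[19,29] z:[29,39] -> miss, prune

Summary -> nodes [0, 2, 1, 5, 3, 7, 8]; box-tests=7; leaf-entries=2; first=P1

== RESULT ==
[0, 2, 1, 5, 3, 7, 8]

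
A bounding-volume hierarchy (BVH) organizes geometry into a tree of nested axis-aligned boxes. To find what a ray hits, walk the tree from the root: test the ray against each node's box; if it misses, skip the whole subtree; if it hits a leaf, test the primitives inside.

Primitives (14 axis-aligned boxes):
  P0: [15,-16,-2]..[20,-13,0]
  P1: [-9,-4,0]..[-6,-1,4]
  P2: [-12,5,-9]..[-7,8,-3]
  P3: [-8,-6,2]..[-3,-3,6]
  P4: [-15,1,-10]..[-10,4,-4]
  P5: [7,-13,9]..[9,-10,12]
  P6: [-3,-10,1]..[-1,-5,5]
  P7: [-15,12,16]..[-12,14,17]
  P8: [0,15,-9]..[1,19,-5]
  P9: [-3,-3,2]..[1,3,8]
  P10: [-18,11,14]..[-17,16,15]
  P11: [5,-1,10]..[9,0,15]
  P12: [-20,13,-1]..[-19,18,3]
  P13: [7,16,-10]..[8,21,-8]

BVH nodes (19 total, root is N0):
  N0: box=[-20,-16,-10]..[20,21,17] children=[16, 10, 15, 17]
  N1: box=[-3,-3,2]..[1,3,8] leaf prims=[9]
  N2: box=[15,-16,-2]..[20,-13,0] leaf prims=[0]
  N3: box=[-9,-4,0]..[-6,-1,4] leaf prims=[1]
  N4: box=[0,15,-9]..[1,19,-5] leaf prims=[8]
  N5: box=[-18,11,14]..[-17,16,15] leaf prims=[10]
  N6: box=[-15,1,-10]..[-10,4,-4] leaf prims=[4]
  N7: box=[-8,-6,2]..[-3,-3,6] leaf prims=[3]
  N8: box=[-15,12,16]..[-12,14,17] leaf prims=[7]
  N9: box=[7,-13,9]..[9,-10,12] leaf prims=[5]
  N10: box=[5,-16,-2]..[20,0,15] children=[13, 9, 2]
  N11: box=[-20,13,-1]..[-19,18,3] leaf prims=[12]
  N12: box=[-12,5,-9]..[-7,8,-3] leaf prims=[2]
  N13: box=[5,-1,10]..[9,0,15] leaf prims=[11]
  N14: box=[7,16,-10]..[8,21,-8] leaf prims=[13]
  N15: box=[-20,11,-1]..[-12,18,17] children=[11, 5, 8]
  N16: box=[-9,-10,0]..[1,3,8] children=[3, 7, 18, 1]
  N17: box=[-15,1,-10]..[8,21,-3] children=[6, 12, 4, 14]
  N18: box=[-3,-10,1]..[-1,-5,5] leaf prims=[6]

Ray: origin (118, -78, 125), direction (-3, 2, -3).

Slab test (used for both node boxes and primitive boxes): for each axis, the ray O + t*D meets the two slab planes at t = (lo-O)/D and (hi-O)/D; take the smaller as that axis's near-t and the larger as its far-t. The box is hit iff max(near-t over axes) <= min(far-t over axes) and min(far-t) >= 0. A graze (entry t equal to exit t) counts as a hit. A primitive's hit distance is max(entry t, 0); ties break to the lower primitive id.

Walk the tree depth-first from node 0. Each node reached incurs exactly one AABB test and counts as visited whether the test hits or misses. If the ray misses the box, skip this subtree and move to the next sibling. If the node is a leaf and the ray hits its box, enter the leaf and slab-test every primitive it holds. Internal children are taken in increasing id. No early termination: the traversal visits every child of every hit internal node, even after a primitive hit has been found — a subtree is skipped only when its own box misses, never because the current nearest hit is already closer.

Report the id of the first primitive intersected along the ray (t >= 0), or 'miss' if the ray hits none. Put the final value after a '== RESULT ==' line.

Trace the traversal:
N0 x:[98/3,46] y:[31,99/2] z:[36,45] -> hit [36,45], descend [10, 15, 16, 17]
  N10 x:[98/3,113/3] y:[31,39] z:[110/3,127/3] -> hit [110/3,113/3], descend [2, 9, 13]
    N2 x:[98/3,103/3] y:[31,65/2] z:[125/3,127/3] -> miss, prune
    N9 x:[109/3,37] y:[65/2,34] z:[113/3,116/3] -> miss, prune
    N13 x:[109/3,113/3] y:[77/2,39] z:[110/3,115/3] -> miss, prune
  N15 x:[130/3,46] y:[89/2,48] z:[36,42] -> miss, prune
  N16 x:[39,127/3] y:[34,81/2] z:[39,125/3] -> hit [39,81/2], descend [1, 3, 7, 18]
    N1 x:[39,121/3] y:[75/2,81/2] z:[39,41] -> hit [39,121/3] leaf, test {P9@t=39}
    N3 x:[124/3,127/3] y:[37,77/2] z:[121/3,125/3] -> miss, prune
    N7 x:[121/3,42] y:[36,75/2] z:[119/3,41] -> miss, prune
    N18 x:[119/3,121/3] y:[34,73/2] z:[40,124/3] -> miss, prune
  N17 x:[110/3,133/3] y:[79/2,99/2] z:[128/3,45] -> hit [128/3,133/3], descend [4, 6, 12, 14]
    N4 x:[39,118/3] y:[93/2,97/2] z:[130/3,134/3] -> miss, prune
    N6 x:[128/3,133/3] y:[79/2,41] z:[43,45] -> miss, prune
    N12 x:[125/3,130/3] y:[83/2,43] z:[128/3,134/3] -> hit [128/3,43] leaf, test {P2@t=128/3}
    N14 x:[110/3,37] y:[47,99/2] z:[133/3,45] -> miss, prune

order=[0, 10, 2, 9, 13, 15, 16, 1, 3, 7, 18, 17, 4, 6, 12, 14]  |boxes|=16  |leaves|=2  hit=P9

== RESULT ==
9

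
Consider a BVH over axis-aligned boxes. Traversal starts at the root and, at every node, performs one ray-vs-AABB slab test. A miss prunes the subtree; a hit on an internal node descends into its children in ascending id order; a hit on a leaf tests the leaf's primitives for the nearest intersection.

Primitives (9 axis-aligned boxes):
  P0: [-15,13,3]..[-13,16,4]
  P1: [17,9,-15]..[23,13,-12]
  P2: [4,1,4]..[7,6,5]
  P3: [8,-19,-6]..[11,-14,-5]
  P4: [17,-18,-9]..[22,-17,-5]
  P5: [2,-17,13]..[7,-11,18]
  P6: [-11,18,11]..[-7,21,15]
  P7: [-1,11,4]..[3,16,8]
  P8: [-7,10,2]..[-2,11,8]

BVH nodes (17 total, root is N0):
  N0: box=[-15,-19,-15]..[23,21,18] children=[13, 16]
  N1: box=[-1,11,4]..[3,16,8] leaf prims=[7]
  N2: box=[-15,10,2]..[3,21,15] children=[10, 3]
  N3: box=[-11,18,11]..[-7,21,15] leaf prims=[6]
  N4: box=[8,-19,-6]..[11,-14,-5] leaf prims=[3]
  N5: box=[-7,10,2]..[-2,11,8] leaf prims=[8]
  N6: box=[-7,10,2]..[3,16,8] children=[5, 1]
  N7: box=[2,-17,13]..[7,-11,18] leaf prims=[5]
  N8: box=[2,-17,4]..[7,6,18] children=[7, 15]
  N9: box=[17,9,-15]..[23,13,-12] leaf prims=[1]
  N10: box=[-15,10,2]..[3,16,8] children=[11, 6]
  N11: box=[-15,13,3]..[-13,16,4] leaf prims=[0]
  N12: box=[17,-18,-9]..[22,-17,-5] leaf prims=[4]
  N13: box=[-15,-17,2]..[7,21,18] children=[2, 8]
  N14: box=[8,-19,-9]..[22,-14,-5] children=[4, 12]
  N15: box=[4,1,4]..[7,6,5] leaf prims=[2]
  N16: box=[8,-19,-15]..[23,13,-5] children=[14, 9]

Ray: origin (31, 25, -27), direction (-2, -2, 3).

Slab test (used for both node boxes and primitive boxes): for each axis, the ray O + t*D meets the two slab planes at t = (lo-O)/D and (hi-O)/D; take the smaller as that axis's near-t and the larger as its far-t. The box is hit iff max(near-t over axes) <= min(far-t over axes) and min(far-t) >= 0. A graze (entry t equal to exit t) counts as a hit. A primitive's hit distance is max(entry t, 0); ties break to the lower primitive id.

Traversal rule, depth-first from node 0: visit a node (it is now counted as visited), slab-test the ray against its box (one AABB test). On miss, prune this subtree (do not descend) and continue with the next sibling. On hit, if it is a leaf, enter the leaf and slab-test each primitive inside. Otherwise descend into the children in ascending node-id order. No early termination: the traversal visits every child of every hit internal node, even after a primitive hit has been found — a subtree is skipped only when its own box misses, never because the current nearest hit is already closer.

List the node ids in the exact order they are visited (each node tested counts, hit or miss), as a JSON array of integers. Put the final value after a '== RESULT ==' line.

Traverse from the root:
N0 x:[4,23] y:[2,22] z:[4,15] -> hit [4,15], descend [13, 16]
  N13 x:[12,23] y:[2,21] z:[29/3,15] -> hit [12,15], descend [2, 8]
    N2 x:[14,23] y:[2,15/2] z:[29/3,14] -> miss, prune
    N8 x:[12,29/2] y:[19/2,21] z:[31/3,15] -> hit [12,29/2], descend [7, 15]
      N7 x:[12,29/2] y:[18,21] z:[40/3,15] -> miss, prune
      N15 x:[12,27/2] y:[19/2,12] z:[31/3,32/3] -> miss, prune
  N16 x:[4,23/2] y:[6,22] z:[4,22/3] -> hit [6,22/3], descend [9, 14]
    N9 x:[4,7] y:[6,8] z:[4,5] -> miss, prune
    N14 x:[9/2,23/2] y:[39/2,22] z:[6,22/3] -> miss, prune

Visited [0, 13, 2, 8, 7, 15, 16, 9, 14]. Tests: 9 box, 0 leaf. Nearest: miss.

== RESULT ==
[0, 13, 2, 8, 7, 15, 16, 9, 14]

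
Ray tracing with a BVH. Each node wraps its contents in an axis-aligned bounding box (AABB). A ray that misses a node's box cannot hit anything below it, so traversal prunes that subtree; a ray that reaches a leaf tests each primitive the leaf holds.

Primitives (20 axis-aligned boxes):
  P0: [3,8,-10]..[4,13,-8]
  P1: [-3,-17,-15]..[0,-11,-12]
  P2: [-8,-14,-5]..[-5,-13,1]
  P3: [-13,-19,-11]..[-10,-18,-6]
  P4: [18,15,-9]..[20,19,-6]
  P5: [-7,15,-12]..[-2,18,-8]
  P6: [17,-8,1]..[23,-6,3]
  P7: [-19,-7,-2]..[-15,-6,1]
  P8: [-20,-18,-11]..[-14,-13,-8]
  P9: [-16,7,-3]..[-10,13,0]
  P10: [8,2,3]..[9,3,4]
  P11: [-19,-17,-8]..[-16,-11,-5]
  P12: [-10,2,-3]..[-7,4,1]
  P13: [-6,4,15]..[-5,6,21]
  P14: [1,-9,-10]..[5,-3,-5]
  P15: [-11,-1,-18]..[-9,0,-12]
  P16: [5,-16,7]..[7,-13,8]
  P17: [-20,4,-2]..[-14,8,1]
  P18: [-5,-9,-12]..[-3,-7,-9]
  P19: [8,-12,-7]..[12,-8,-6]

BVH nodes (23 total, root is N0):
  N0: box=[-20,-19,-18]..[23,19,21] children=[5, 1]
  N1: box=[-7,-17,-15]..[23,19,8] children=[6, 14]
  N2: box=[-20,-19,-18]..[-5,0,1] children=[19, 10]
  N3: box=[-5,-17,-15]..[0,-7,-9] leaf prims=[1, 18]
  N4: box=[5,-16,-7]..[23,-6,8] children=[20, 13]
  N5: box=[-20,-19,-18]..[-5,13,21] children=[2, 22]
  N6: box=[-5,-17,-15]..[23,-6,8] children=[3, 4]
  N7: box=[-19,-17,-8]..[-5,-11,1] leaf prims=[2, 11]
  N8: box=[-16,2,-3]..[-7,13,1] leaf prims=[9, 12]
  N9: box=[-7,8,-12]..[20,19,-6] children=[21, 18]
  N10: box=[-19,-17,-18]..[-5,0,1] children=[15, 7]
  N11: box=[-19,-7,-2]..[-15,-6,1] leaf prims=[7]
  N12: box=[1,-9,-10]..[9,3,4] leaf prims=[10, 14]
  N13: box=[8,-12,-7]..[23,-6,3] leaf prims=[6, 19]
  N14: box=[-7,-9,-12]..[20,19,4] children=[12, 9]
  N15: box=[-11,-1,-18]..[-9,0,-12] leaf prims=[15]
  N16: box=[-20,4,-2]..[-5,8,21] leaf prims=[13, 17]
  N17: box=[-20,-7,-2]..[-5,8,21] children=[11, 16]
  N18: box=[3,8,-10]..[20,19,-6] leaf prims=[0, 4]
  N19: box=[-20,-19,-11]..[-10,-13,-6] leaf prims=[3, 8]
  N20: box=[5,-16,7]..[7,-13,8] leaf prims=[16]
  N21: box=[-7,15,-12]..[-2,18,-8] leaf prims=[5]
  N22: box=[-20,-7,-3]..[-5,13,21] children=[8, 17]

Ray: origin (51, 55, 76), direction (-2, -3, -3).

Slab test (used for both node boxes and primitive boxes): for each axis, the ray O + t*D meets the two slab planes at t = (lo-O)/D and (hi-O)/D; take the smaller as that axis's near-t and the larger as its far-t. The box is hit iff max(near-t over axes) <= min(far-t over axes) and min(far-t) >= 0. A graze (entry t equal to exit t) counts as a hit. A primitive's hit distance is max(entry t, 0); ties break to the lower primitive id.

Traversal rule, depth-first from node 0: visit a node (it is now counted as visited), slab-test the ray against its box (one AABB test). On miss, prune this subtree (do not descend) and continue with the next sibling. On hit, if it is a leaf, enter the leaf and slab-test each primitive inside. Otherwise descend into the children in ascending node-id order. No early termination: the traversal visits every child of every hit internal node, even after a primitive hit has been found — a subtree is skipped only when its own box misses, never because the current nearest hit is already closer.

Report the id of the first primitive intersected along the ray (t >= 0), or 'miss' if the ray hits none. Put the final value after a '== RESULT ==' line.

Traverse from the root:
N0 x:[14,71/2] y:[12,74/3] z:[55/3,94/3] -> hit [55/3,74/3], descend [1, 5]
  N1 x:[14,29] y:[12,24] z:[68/3,91/3] -> hit [68/3,24], descend [6, 14]
    N6 x:[14,28] y:[61/3,24] z:[68/3,91/3] -> hit [68/3,24], descend [3, 4]
      N3 x:[51/2,28] y:[62/3,24] z:[85/3,91/3] -> miss, prune
      N4 x:[14,23] y:[61/3,71/3] z:[68/3,83/3] -> hit [68/3,23], descend [13, 20]
        N13 x:[14,43/2] y:[61/3,67/3] z:[73/3,83/3] -> miss, prune
        N20 x:[22,23] y:[68/3,71/3] z:[68/3,23] -> hit [68/3,23] leaf, test {P16@t=68/3}
    N14 x:[31/2,29] y:[12,64/3] z:[24,88/3] -> miss, prune
  N5 x:[28,71/2] y:[14,74/3] z:[55/3,94/3] -> miss, prune

Summary -> nodes [0, 1, 6, 3, 4, 13, 20, 14, 5]; box-tests=9; leaf-entries=1; first=P16

== RESULT ==
16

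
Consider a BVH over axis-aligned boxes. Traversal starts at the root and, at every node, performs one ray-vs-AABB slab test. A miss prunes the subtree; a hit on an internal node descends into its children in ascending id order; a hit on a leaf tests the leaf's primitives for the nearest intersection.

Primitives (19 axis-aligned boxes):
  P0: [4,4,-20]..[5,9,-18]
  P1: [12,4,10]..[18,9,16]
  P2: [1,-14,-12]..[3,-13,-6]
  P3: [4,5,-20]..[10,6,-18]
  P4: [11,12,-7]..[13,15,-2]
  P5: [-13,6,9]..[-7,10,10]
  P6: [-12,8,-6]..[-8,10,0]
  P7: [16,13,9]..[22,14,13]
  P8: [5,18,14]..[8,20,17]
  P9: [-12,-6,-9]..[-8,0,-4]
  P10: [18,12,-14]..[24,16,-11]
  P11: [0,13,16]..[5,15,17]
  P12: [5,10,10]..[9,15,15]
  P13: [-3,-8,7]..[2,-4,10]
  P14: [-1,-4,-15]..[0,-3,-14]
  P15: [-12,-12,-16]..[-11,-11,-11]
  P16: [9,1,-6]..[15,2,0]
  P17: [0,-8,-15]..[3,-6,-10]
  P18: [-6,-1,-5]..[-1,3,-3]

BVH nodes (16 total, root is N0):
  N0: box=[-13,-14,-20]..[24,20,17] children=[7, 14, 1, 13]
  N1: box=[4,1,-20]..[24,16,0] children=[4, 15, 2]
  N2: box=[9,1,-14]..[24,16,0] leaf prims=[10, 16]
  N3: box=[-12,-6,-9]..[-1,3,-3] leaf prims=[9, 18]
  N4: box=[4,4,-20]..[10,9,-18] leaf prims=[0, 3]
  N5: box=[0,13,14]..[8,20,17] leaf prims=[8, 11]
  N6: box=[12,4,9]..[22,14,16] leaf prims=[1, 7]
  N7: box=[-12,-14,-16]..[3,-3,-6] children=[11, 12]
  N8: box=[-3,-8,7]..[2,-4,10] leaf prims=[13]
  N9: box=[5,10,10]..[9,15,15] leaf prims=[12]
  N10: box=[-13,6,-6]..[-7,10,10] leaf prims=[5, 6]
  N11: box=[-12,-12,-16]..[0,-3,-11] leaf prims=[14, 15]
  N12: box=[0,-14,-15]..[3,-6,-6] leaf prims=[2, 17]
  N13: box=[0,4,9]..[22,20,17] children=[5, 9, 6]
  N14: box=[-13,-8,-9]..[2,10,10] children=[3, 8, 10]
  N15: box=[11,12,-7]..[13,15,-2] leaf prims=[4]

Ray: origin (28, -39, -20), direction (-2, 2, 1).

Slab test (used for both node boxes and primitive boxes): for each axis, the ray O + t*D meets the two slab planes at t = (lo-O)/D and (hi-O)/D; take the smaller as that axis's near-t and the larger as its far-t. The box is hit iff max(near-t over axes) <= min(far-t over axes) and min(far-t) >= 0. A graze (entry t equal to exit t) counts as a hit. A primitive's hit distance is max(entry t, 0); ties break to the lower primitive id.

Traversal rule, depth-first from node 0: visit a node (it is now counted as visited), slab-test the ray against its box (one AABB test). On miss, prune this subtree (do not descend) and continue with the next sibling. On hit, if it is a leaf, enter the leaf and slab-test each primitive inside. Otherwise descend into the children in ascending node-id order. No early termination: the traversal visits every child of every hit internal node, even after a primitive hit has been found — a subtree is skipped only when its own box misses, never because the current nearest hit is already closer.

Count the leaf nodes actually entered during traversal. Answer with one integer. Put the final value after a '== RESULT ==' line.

Trace the traversal:
N0 x:[2,41/2] y:[25/2,59/2] z:[0,37] -> hit [25/2,41/2], descend [1, 7, 13, 14]
  N1 x:[2,12] y:[20,55/2] z:[0,20] -> miss, prune
  N7 x:[25/2,20] y:[25/2,18] z:[4,14] -> hit [25/2,14], descend [11, 12]
    N11 x:[14,20] y:[27/2,18] z:[4,9] -> miss, prune
    N12 x:[25/2,14] y:[25/2,33/2] z:[5,14] -> hit [25/2,14] leaf, test {P2@t=25/2, P17(miss)}
  N13 x:[3,14] y:[43/2,59/2] z:[29,37] -> miss, prune
  N14 x:[13,41/2] y:[31/2,49/2] z:[11,30] -> hit [31/2,41/2], descend [3, 8, 10]
    N3 x:[29/2,20] y:[33/2,21] z:[11,17] -> hit [33/2,17] leaf, test {P9(miss), P18(miss)}
    N8 x:[13,31/2] y:[31/2,35/2] z:[27,30] -> miss, prune
    N10 x:[35/2,41/2] y:[45/2,49/2] z:[14,30] -> miss, prune

order=[0, 1, 7, 11, 12, 13, 14, 3, 8, 10]  |boxes|=10  |leaves|=2  hit=P2

== RESULT ==
2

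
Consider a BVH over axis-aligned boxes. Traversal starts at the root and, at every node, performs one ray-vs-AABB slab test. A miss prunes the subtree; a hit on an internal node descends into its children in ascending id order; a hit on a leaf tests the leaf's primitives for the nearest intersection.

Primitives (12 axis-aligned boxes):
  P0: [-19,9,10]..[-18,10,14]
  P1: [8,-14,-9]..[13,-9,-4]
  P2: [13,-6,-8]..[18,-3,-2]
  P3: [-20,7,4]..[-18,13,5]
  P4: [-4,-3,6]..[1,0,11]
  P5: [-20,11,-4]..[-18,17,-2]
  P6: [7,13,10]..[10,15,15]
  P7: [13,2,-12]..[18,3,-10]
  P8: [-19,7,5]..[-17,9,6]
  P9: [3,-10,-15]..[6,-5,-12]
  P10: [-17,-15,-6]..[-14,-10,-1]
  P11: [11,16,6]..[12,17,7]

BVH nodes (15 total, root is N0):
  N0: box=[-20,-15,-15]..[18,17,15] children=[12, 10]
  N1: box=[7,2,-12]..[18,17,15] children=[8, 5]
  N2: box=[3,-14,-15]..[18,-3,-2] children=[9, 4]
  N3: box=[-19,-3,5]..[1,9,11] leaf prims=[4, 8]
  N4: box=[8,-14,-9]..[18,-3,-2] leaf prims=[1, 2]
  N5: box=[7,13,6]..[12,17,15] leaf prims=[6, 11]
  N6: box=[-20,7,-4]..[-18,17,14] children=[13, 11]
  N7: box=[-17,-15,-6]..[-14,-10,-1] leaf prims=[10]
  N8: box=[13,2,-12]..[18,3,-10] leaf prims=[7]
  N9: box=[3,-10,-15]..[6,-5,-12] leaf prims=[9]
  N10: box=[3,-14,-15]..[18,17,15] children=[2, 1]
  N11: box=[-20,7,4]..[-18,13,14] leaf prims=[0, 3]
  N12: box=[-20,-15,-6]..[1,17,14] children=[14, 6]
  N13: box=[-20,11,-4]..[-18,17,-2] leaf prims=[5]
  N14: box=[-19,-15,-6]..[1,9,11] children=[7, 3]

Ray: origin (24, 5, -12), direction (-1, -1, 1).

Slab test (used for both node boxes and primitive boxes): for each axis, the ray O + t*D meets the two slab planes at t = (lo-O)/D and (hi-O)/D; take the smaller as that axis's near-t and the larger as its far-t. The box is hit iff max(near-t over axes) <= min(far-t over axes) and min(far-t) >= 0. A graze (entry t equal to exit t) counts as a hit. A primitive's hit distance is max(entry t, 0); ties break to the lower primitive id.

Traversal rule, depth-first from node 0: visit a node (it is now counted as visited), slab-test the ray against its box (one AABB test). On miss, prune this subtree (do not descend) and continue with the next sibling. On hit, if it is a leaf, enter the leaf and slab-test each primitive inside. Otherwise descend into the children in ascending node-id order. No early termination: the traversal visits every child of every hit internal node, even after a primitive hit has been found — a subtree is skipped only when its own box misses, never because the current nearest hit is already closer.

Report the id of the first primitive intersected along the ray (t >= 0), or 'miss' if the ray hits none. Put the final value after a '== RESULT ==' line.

Walk:
N0 x:[6,44] y:[-12,20] z:[-3,27] -> hit [6,20], descend [10, 12]
  N10 x:[6,21] y:[-12,19] z:[-3,27] -> hit [6,19], descend [1, 2]
    N1 x:[6,17] y:[-12,3] z:[0,27] -> miss, prune
    N2 x:[6,21] y:[8,19] z:[-3,10] -> hit [8,10], descend [4, 9]
      N4 x:[6,16] y:[8,19] z:[3,10] -> hit [8,10] leaf, test {P1(miss), P2@t=8}
      N9 x:[18,21] y:[10,15] z:[-3,0] -> miss, prune
  N12 x:[23,44] y:[-12,20] z:[6,26] -> miss, prune

Summary -> nodes [0, 10, 1, 2, 4, 9, 12]; box-tests=7; leaf-entries=1; first=P2

== RESULT ==
2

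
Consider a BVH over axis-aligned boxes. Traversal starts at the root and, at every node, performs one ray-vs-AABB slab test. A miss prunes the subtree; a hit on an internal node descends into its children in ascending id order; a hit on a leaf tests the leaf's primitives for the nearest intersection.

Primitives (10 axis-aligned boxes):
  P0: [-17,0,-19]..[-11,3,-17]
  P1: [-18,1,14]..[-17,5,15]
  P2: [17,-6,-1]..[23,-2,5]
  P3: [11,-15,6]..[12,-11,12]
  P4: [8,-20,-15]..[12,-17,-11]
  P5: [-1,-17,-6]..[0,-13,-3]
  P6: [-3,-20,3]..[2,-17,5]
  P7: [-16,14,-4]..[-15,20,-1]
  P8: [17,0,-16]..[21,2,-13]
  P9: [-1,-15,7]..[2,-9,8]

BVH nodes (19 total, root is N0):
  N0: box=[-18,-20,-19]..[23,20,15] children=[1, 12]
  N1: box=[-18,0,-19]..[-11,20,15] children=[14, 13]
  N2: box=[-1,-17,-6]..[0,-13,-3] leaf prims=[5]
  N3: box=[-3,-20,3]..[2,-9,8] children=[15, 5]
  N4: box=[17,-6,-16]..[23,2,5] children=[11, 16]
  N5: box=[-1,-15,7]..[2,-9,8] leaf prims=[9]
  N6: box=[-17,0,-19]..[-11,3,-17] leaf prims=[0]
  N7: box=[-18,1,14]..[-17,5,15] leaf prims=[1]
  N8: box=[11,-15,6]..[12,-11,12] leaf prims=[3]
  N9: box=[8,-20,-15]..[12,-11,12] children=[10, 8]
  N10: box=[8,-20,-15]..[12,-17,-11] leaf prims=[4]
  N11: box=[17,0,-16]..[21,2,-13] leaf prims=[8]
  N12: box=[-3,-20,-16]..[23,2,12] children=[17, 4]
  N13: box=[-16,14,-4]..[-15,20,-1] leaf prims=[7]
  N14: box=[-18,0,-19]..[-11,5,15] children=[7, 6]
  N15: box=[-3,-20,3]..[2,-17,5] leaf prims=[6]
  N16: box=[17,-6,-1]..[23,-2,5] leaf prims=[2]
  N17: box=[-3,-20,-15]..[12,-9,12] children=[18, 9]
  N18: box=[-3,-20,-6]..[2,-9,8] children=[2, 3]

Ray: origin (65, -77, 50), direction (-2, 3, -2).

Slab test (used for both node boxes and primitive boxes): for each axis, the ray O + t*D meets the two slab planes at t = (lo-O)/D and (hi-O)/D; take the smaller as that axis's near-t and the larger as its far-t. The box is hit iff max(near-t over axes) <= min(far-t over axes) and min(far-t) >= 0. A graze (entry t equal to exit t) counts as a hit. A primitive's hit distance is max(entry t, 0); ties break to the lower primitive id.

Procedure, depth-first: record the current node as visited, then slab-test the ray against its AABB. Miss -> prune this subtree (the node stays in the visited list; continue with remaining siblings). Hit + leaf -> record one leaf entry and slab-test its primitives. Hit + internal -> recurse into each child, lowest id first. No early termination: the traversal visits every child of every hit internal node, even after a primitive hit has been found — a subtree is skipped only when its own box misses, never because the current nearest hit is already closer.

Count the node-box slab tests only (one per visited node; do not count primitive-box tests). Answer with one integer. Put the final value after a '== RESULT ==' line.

Trace the traversal:
N0 x:[21,83/2] y:[19,97/3] z:[35/2,69/2] -> hit [21,97/3], descend [1, 12]
  N1 x:[38,83/2] y:[77/3,97/3] z:[35/2,69/2] -> miss, prune
  N12 x:[21,34] y:[19,79/3] z:[19,33] -> hit [21,79/3], descend [4, 17]
    N4 x:[21,24] y:[71/3,79/3] z:[45/2,33] -> hit [71/3,24], descend [11, 16]
      N11 x:[22,24] y:[77/3,79/3] z:[63/2,33] -> miss, prune
      N16 x:[21,24] y:[71/3,25] z:[45/2,51/2] -> hit [71/3,24] leaf, test {P2@t=71/3}
    N17 x:[53/2,34] y:[19,68/3] z:[19,65/2] -> miss, prune

order=[0, 1, 12, 4, 11, 16, 17]  |boxes|=7  |leaves|=1  hit=P2

== RESULT ==
7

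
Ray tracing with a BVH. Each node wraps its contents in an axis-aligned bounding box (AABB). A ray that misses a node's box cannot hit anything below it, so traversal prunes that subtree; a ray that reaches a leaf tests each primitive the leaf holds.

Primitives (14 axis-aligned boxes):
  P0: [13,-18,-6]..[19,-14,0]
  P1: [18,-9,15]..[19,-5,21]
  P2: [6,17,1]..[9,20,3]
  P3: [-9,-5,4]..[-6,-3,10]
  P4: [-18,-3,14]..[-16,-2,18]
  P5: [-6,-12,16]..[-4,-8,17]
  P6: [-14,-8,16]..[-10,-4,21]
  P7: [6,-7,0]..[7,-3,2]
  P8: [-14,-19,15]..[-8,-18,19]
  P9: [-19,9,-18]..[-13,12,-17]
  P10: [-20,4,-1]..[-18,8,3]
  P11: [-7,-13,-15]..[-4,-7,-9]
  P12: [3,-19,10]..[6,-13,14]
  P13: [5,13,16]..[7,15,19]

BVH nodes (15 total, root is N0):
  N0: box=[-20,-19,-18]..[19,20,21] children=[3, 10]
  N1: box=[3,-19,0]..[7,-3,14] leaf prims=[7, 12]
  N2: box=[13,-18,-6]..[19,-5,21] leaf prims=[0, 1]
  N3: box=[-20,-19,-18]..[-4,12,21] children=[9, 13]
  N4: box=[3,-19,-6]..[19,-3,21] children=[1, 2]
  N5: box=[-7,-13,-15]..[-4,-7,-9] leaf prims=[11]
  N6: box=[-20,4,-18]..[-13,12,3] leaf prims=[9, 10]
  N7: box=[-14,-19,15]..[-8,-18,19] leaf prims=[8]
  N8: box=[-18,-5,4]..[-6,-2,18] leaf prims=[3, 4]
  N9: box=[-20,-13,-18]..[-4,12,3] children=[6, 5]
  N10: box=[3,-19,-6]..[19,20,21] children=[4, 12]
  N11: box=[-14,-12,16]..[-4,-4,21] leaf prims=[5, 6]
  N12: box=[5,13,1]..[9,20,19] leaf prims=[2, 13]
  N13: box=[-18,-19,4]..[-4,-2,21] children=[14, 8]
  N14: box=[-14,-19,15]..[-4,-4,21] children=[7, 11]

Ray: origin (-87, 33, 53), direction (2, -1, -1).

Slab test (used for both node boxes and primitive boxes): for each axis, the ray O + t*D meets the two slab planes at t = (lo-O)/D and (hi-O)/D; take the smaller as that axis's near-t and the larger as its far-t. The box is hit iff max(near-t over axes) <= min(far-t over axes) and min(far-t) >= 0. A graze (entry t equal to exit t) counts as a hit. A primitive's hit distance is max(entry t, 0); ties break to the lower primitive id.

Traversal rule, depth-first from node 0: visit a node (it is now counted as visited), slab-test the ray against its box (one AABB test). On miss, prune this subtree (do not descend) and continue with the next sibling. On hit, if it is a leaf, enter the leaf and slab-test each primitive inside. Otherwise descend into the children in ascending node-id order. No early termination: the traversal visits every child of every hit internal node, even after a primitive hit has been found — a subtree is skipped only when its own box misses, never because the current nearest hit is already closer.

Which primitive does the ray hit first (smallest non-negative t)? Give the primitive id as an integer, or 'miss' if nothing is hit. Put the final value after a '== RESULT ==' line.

Trace the traversal:
N0 x:[67/2,53] y:[13,52] z:[32,71] -> hit [67/2,52], descend [3, 10]
  N3 x:[67/2,83/2] y:[21,52] z:[32,71] -> hit [67/2,83/2], descend [9, 13]
    N9 x:[67/2,83/2] y:[21,46] z:[50,71] -> miss, prune
    N13 x:[69/2,83/2] y:[35,52] z:[32,49] -> hit [35,83/2], descend [8, 14]
      N8 x:[69/2,81/2] y:[35,38] z:[35,49] -> hit [35,38] leaf, test {P3(miss), P4@t=35}
      N14 x:[73/2,83/2] y:[37,52] z:[32,38] -> hit [37,38], descend [7, 11]
        N7 x:[73/2,79/2] y:[51,52] z:[34,38] -> miss, prune
        N11 x:[73/2,83/2] y:[37,45] z:[32,37] -> hit [37,37] leaf, test {P5(miss), P6@t=37}
  N10 x:[45,53] y:[13,52] z:[32,59] -> hit [45,52], descend [4, 12]
    N4 x:[45,53] y:[36,52] z:[32,59] -> hit [45,52], descend [1, 2]
      N1 x:[45,47] y:[36,52] z:[39,53] -> hit [45,47] leaf, test {P7(miss), P12(miss)}
      N2 x:[50,53] y:[38,51] z:[32,59] -> hit [50,51] leaf, test {P0(miss), P1(miss)}
    N12 x:[46,48] y:[13,20] z:[34,52] -> miss, prune

Visited [0, 3, 9, 13, 8, 14, 7, 11, 10, 4, 1, 2, 12]. Tests: 13 box, 4 leaf. Nearest: P4.

== RESULT ==
4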